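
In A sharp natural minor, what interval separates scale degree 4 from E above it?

Scale degree 4 of A# natural minor is D#.
D# up to E: letters D→E make it a second; 1 semitone makes it minor.

minor second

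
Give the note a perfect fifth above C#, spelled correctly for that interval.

G#

A fifth above C lands on the letter G.
A perfect fifth spans 7 semitones, so C# moves to pitch class 8. On the letter G that is G#.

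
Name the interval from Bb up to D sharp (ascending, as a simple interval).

Counting letters B–C–D gives a third.
Bb→D# = 5 semitones, 1 wider than the major third (4), so augmented.

augmented third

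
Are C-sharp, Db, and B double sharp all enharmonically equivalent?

Yes

C# is pitch class 1; Db is pitch class 1; B## is pitch class 1.
All spellings map to pitch class 1, so they are enharmonically equivalent.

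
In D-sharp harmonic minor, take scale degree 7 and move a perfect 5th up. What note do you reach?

Scale degree 7 of D# harmonic minor is C##.
A perfect fifth (7 semitones) above C## lands on the letter G, giving G##.

G##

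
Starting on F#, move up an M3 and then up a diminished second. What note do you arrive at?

Bb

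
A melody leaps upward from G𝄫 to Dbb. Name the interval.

The letter names run G→D, a span of 4 letter steps, so the interval is some kind of fifth.
Gbb to Dbb is 7 semitones. A perfect fifth is 7, so 7 makes it perfect.

perfect fifth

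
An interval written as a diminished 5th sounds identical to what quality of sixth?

doubly diminished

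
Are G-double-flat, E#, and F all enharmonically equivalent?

Gbb is pitch class 5; E# is pitch class 5; F is pitch class 5.
All spellings map to pitch class 5, so they are enharmonically equivalent.

Yes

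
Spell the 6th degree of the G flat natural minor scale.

Ebb

The Gb natural minor scale runs Gb Ab Bbb Cb Db Ebb Fb.
Degree 6 is Ebb.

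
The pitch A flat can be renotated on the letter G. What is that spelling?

G#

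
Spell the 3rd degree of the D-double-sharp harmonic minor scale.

F##

Degree 3 takes the letter 2 steps above D, which is F.
In harmonic minor, degree 3 sits 3 semitones above the tonic. D## + 3 semitones is pitch class 7, spelled on F as F##.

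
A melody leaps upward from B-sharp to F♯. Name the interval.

diminished fifth

Counting letters B–C–D–E–F gives a fifth.
B#→F# = 6 semitones, 1 narrower than the perfect fifth (7), so diminished.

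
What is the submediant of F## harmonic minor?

The F## harmonic minor scale runs F## G## A# B# C## D# E##.
Degree 6 is D#.

D#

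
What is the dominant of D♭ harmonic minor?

Ab

The Db harmonic minor scale runs Db Eb Fb Gb Ab Bbb C.
Degree 5 is Ab.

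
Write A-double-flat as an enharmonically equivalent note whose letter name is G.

Plain G sits at the same pitch as Abb, so on the letter G the same pitch needs a natural: G.

G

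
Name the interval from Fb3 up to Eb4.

The letter names run F→E, a span of 6 letter steps, so the interval is some kind of seventh.
Fb to Eb is 11 semitones. A major seventh is 11, so 11 makes it major.

major seventh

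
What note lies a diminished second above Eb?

Fbb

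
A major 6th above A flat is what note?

A sixth above A lands on the letter F.
A major sixth spans 9 semitones, so Ab moves to pitch class 5. On the letter F that is F.

F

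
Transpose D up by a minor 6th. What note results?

Bb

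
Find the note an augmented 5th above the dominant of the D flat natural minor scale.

E

The dominant of Db natural minor is Ab.
An augmented fifth (8 semitones) above Ab lands on the letter E, giving E.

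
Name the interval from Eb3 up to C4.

Counting letters E–F–G–A–B–C gives a sixth.
Eb→C = 9 semitones, exactly the major sixth.

major sixth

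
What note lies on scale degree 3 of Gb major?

Degree 3 takes the letter 2 steps above G, which is B.
In major, degree 3 sits 4 semitones above the tonic. Gb + 4 semitones is pitch class 10, spelled on B as Bb.

Bb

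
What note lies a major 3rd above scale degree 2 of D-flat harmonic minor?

Scale degree 2 of Db harmonic minor is Eb.
A major third (4 semitones) above Eb lands on the letter G, giving G.

G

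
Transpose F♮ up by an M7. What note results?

E

A seventh above F lands on the letter E.
A major seventh spans 11 semitones, so F moves to pitch class 4. On the letter E that is E.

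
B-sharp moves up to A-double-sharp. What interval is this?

Counting letters B–C–D–E–F–G–A gives a seventh.
B#→A## = 11 semitones, exactly the major seventh.

major seventh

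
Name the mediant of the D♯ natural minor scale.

F#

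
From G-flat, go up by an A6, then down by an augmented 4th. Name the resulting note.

Bb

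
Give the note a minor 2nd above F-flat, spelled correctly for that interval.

Gbb

F up a major second is G, so the target letter is G.
From Fb, a minor second is 1 semitone up: Gbb.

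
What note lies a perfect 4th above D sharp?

A fourth above D lands on the letter G.
A perfect fourth spans 5 semitones, so D# moves to pitch class 8. On the letter G that is G#.

G#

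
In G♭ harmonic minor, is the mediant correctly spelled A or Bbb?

Bbb

Each scale degree takes a distinct letter name. Degree 3 of a scale on G must use the letter B.
Bbb and A are enharmonically the same pitch, but only Bbb uses the letter B, so it is the correct spelling here.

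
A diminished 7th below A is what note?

A down a major seventh is Bb, so the target letter is B.
From A, a diminished seventh is 9 semitones down: B#.

B#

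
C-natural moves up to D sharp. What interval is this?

The letter names run C→D, a span of 1 letter step, so the interval is some kind of second.
C to D# is 3 semitones. A major second is 2, so 3 makes it augmented.

augmented second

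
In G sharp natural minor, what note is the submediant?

E

Degree 6 takes the letter 5 steps above G, which is E.
In natural minor, degree 6 sits 8 semitones above the tonic. G# + 8 semitones is pitch class 4, spelled on E as E.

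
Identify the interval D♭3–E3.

augmented second

Counting letters D–E gives a second.
Db→E = 3 semitones, 1 wider than the major second (2), so augmented.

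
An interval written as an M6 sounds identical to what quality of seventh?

diminished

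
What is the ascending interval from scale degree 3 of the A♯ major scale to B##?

major seventh

Scale degree 3 of A# major is C##.
C## up to B##: letters C→B make it a seventh; 11 semitones makes it major.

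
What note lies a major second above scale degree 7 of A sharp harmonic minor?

A##

Scale degree 7 of A# harmonic minor is G##.
A major second (2 semitones) above G## lands on the letter A, giving A##.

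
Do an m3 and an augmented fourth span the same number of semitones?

No

A minor third spans 3 semitones; an augmented fourth spans 6.
The spans differ, so they are not enharmonic equivalents.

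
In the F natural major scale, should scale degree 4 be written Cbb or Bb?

Bb

Each scale degree takes a distinct letter name. Degree 4 of a scale on F must use the letter B.
Bb and Cbb are enharmonically the same pitch, but only Bb uses the letter B, so it is the correct spelling here.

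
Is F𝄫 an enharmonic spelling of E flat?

Fbb = pitch class 3 and Eb = pitch class 3 — the same pitch class, so they are enharmonic equivalents.

Yes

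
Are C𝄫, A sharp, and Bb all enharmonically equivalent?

Cbb is pitch class 10; A# is pitch class 10; Bb is pitch class 10.
All spellings map to pitch class 10, so they are enharmonically equivalent.

Yes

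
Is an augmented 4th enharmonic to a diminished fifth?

An augmented fourth spans 6 semitones; a diminished fifth spans 6.
They are enharmonically equivalent.

Yes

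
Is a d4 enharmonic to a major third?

Yes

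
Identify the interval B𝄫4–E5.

doubly augmented fourth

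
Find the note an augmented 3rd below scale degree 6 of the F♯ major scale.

Bb

Scale degree 6 of F# major is D#.
An augmented third (5 semitones) below D# lands on the letter B, giving Bb.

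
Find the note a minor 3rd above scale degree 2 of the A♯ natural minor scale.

Scale degree 2 of A# natural minor is B#.
A minor third (3 semitones) above B# lands on the letter D, giving D#.

D#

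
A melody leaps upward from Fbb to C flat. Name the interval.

augmented fifth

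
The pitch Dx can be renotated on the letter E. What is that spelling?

E

Plain E sits at the same pitch as D##, so on the letter E the same pitch needs a natural: E.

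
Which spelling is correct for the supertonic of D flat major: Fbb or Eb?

Eb

Each scale degree takes a distinct letter name. Degree 2 of a scale on D must use the letter E.
Eb and Fbb are enharmonically the same pitch, but only Eb uses the letter E, so it is the correct spelling here.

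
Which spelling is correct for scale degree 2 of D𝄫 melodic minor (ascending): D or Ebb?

Ebb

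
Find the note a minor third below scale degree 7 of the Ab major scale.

Scale degree 7 of Ab major is G.
A minor third (3 semitones) below G lands on the letter E, giving E.

E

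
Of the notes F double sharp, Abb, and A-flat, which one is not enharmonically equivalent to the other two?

Ab

In 12-tone equal temperament, enharmonic equivalents share a pitch class. F## is pitch class 7; Abb is pitch class 7; Ab is pitch class 8.
F## and Abb share pitch class 7, while Ab is pitch class 8.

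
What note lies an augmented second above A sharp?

A second above A lands on the letter B.
An augmented second spans 3 semitones, so A# moves to pitch class 1. On the letter B that is B##.

B##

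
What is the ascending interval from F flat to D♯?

doubly augmented sixth

The letter names run F→D, a span of 5 letter steps, so the interval is some kind of sixth.
Fb to D# is 11 semitones. A major sixth is 9, so 11 makes it doubly augmented.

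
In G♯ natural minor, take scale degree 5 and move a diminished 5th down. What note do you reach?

G##

Scale degree 5 of G# natural minor is D#.
A diminished fifth (6 semitones) below D# lands on the letter G, giving G##.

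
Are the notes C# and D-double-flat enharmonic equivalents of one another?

Two spellings are enharmonically equivalent only if they share a pitch class.
Here C# → 1, Dbb → 0; 0 ≠ 1, so they are not.

No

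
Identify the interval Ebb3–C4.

augmented sixth

Counting letters E–F–G–A–B–C gives a sixth.
Ebb→C = 10 semitones, 1 wider than the major sixth (9), so augmented.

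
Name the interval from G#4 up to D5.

diminished fifth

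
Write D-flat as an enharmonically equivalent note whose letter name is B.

B##

Plain B sits 2 semitones below Db, so on the letter B the same pitch needs a double sharp: B##.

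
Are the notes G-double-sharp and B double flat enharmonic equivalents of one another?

Yes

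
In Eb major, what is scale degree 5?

Bb

Degree 5 takes the letter 4 steps above E, which is B.
In major, degree 5 sits 7 semitones above the tonic. Eb + 7 semitones is pitch class 10, spelled on B as Bb.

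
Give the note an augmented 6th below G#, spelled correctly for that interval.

Bb

A sixth below G lands on the letter B.
An augmented sixth spans 10 semitones, so G# moves to pitch class 10. On the letter B that is Bb.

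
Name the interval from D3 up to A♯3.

Counting letters D–E–F–G–A gives a fifth.
D→A# = 8 semitones, 1 wider than the perfect fifth (7), so augmented.

augmented fifth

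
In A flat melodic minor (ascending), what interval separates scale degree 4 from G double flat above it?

Scale degree 4 of Ab melodic minor (ascending) is Db.
Db up to Gbb: letters D→G make it a fourth; 4 semitones makes it diminished.

diminished fourth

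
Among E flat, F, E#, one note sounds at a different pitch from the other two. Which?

Eb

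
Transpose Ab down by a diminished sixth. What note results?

C#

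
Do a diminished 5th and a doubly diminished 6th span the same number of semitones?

Yes

A diminished fifth spans 6 semitones; a doubly diminished sixth spans 6.
They are enharmonically equivalent.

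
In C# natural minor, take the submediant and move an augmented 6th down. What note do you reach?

The submediant of C# natural minor is A.
An augmented sixth (10 semitones) below A lands on the letter C, giving Cb.

Cb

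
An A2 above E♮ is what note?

E up a major second is F#, so the target letter is F.
From E, an augmented second is 3 semitones up: F##.

F##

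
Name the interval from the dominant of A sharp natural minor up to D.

diminished seventh

The dominant of A# natural minor is E#.
E# up to D: letters E→D make it a seventh; 9 semitones makes it diminished.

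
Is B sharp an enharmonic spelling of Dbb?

Yes

B# = pitch class 0 and Dbb = pitch class 0 — the same pitch class, so they are enharmonic equivalents.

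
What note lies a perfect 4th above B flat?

B up a perfect fourth is E, so the target letter is E.
From Bb, a perfect fourth is 5 semitones up: Eb.

Eb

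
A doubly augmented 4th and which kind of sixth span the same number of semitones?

A doubly augmented fourth spans 7 semitones.
A sixth spanning 7 semitones is diminished (the major sixth is 9).

diminished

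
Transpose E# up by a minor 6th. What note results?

C#

A sixth above E lands on the letter C.
A minor sixth spans 8 semitones, so E# moves to pitch class 1. On the letter C that is C#.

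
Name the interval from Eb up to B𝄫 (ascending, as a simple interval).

diminished fifth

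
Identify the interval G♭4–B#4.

doubly augmented third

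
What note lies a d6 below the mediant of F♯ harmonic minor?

C##

The mediant of F# harmonic minor is A.
A diminished sixth (7 semitones) below A lands on the letter C, giving C##.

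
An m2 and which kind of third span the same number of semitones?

doubly diminished

A minor second spans 1 semitone.
A third spanning 1 semitone is doubly diminished (the major third is 4).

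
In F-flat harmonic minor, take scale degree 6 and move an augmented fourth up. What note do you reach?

Gb

Scale degree 6 of Fb harmonic minor is Dbb.
An augmented fourth (6 semitones) above Dbb lands on the letter G, giving Gb.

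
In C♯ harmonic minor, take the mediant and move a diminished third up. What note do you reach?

Gb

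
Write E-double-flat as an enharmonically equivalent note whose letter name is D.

Plain D sits at the same pitch as Ebb, so on the letter D the same pitch needs a natural: D.

D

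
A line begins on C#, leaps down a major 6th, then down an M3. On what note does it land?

A major sixth down from C# is E (letter E, 9 semitones down).
A major third down from E is C (letter C, 4 semitones down).

C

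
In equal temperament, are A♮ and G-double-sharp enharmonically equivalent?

A = pitch class 9 and G## = pitch class 9 — the same pitch class, so they are enharmonic equivalents.

Yes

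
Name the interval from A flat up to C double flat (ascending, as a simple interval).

diminished third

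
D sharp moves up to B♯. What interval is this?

The letter names run D→B, a span of 5 letter steps, so the interval is some kind of sixth.
D# to B# is 9 semitones. A major sixth is 9, so 9 makes it major.

major sixth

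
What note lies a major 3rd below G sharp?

E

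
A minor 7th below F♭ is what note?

Gb

F down a major seventh is Gb, so the target letter is G.
From Fb, a minor seventh is 10 semitones down: Gb.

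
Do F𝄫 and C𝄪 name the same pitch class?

No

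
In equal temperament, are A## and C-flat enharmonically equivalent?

Yes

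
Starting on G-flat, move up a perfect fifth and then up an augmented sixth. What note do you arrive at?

B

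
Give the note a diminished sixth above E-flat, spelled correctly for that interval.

Cbb

E up a major sixth is C#, so the target letter is C.
From Eb, a diminished sixth is 7 semitones up: Cbb.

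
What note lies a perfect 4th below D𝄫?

Abb

D down a perfect fourth is A, so the target letter is A.
From Dbb, a perfect fourth is 5 semitones down: Abb.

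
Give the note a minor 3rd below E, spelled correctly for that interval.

C#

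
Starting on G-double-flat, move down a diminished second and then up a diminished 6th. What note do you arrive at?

Dbb

A diminished second down from Gbb is F (letter F, 0 semitones down).
A diminished sixth up from F is Dbb (letter D, 7 semitones up).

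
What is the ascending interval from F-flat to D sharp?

Counting letters F–G–A–B–C–D gives a sixth.
Fb→D# = 11 semitones, 2 wider than the major sixth (9), so doubly augmented.

doubly augmented sixth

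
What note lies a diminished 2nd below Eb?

D#

A second below E lands on the letter D.
A diminished second spans 0 semitones, so Eb moves to pitch class 3. On the letter D that is D#.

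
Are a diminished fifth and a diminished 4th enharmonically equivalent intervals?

No

A diminished fifth spans 6 semitones; a diminished fourth spans 4.
The spans differ, so they are not enharmonic equivalents.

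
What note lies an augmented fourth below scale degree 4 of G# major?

G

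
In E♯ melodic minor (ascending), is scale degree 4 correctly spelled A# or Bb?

A#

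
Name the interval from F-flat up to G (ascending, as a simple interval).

The letter names run F→G, a span of 1 letter step, so the interval is some kind of second.
Fb to G is 3 semitones. A major second is 2, so 3 makes it augmented.

augmented second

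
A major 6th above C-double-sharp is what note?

C up a major sixth is A, so the target letter is A.
From C##, a major sixth is 9 semitones up: A##.

A##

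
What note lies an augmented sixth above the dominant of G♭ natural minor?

B

The dominant of Gb natural minor is Db.
An augmented sixth (10 semitones) above Db lands on the letter B, giving B.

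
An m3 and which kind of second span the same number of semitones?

augmented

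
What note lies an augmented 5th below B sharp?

E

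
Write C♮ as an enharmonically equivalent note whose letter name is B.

B#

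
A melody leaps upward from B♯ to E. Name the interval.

Counting letters B–C–D–E gives a fourth.
B#→E = 4 semitones, 1 narrower than the perfect fourth (5), so diminished.

diminished fourth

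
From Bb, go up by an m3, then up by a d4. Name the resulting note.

Gbb

A minor third up from Bb is Db (letter D, 3 semitones up).
A diminished fourth up from Db is Gbb (letter G, 4 semitones up).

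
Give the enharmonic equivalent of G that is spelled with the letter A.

G is pitch class 7. The letter A alone is pitch class 9.
To reach pitch class 7 from A requires an offset of -2 semitones, i.e. double flat: Abb.

Abb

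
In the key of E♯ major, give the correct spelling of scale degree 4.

The E# major scale runs E# F## G## A# B# C## D##.
Degree 4 is A#.

A#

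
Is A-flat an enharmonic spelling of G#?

Ab = pitch class 8 and G# = pitch class 8 — the same pitch class, so they are enharmonic equivalents.

Yes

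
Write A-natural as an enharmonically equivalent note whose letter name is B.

Plain B sits 2 semitones above A, so on the letter B the same pitch needs a double flat: Bbb.

Bbb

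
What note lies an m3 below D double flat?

A third below D lands on the letter B.
A minor third spans 3 semitones, so Dbb moves to pitch class 9. On the letter B that is Bbb.

Bbb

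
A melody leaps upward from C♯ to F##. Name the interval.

augmented fourth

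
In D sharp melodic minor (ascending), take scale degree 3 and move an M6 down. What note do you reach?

Scale degree 3 of D# melodic minor (ascending) is F#.
A major sixth (9 semitones) below F# lands on the letter A, giving A.

A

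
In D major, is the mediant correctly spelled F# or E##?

Each scale degree takes a distinct letter name. Degree 3 of a scale on D must use the letter F.
F# and E## are enharmonically the same pitch, but only F# uses the letter F, so it is the correct spelling here.

F#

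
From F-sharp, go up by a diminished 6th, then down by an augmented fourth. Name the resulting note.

Abb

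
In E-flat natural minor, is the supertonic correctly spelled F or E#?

Each scale degree takes a distinct letter name. Degree 2 of a scale on E must use the letter F.
F and E# are enharmonically the same pitch, but only F uses the letter F, so it is the correct spelling here.

F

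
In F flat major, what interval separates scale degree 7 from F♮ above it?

Scale degree 7 of Fb major is Eb.
Eb up to F: letters E→F make it a second; 2 semitones makes it major.

major second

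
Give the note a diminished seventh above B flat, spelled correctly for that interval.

Abb

A seventh above B lands on the letter A.
A diminished seventh spans 9 semitones, so Bb moves to pitch class 7. On the letter A that is Abb.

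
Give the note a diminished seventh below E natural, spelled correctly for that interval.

A seventh below E lands on the letter F.
A diminished seventh spans 9 semitones, so E moves to pitch class 7. On the letter F that is F##.

F##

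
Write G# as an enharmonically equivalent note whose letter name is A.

Ab

Plain A sits 1 semitone above G#, so on the letter A the same pitch needs a flat: Ab.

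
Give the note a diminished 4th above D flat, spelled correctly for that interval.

D up a perfect fourth is G, so the target letter is G.
From Db, a diminished fourth is 4 semitones up: Gbb.

Gbb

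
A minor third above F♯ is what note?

F up a major third is A, so the target letter is A.
From F#, a minor third is 3 semitones up: A.

A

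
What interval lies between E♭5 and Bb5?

perfect fifth

The letter names run E→B, a span of 4 letter steps, so the interval is some kind of fifth.
Eb to Bb is 7 semitones. A perfect fifth is 7, so 7 makes it perfect.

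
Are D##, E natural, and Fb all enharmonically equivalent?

D## = pitch class 4 and E = pitch class 4 and Fb = pitch class 4 — the same pitch class, so they are enharmonic equivalents.

Yes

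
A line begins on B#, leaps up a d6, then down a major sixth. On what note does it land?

Bb

A diminished sixth up from B# is G (letter G, 7 semitones up).
A major sixth down from G is Bb (letter B, 9 semitones down).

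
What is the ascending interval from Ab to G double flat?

The letter names run A→G, a span of 6 letter steps, so the interval is some kind of seventh.
Ab to Gbb is 9 semitones. A major seventh is 11, so 9 makes it diminished.

diminished seventh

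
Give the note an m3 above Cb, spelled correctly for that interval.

Ebb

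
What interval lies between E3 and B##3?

doubly augmented fifth

The letter names run E→B, a span of 4 letter steps, so the interval is some kind of fifth.
E to B## is 9 semitones. A perfect fifth is 7, so 9 makes it doubly augmented.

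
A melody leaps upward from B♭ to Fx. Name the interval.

doubly augmented fifth

Counting letters B–C–D–E–F gives a fifth.
Bb→F## = 9 semitones, 2 wider than the perfect fifth (7), so doubly augmented.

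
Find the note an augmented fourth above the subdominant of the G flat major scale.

The subdominant of Gb major is Cb.
An augmented fourth (6 semitones) above Cb lands on the letter F, giving F.

F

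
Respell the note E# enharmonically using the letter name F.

F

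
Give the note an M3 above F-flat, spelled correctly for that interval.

Ab

F up a major third is A, so the target letter is A.
From Fb, a major third is 4 semitones up: Ab.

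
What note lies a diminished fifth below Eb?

E down a perfect fifth is A, so the target letter is A.
From Eb, a diminished fifth is 6 semitones down: A.

A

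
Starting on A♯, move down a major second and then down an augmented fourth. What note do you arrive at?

D

A major second down from A# is G# (letter G, 2 semitones down).
An augmented fourth down from G# is D (letter D, 6 semitones down).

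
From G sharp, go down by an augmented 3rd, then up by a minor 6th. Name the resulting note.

An augmented third down from G# is Eb (letter E, 5 semitones down).
A minor sixth up from Eb is Cb (letter C, 8 semitones up).

Cb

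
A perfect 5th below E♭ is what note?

Ab

E down a perfect fifth is A, so the target letter is A.
From Eb, a perfect fifth is 7 semitones down: Ab.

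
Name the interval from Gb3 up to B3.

augmented third

Counting letters G–A–B gives a third.
Gb→B = 5 semitones, 1 wider than the major third (4), so augmented.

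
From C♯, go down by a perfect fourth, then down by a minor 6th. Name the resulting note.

A perfect fourth down from C# is G# (letter G, 5 semitones down).
A minor sixth down from G# is B# (letter B, 8 semitones down).

B#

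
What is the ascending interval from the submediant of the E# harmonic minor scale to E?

The submediant of E# harmonic minor is C#.
C# up to E: letters C→E make it a third; 3 semitones makes it minor.

minor third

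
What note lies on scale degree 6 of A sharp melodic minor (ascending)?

The A# melodic minor (ascending) scale runs A# B# C# D# E# F## G##.
Degree 6 is F##.

F##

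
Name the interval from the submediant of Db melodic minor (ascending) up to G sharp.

The submediant of Db melodic minor (ascending) is Bb.
Bb up to G#: letters B→G make it a sixth; 10 semitones makes it augmented.

augmented sixth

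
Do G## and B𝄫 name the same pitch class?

Yes

G## is pitch class 9; Bbb is pitch class 9.
All spellings map to pitch class 9, so they are enharmonically equivalent.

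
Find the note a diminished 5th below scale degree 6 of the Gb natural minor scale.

Ab

Scale degree 6 of Gb natural minor is Ebb.
A diminished fifth (6 semitones) below Ebb lands on the letter A, giving Ab.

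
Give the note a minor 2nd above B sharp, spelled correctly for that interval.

C#

B up a major second is C#, so the target letter is C.
From B#, a minor second is 1 semitone up: C#.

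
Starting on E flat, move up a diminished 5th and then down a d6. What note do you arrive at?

A diminished fifth up from Eb is Bbb (letter B, 6 semitones up).
A diminished sixth down from Bbb is D (letter D, 7 semitones down).

D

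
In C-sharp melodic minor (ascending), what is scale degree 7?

B#

The C# melodic minor (ascending) scale runs C# D# E F# G# A# B#.
Degree 7 is B#.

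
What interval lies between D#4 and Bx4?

The letter names run D→B, a span of 5 letter steps, so the interval is some kind of sixth.
D# to B## is 10 semitones. A major sixth is 9, so 10 makes it augmented.

augmented sixth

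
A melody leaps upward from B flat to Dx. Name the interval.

doubly augmented third

The letter names run B→D, a span of 2 letter steps, so the interval is some kind of third.
Bb to D## is 6 semitones. A major third is 4, so 6 makes it doubly augmented.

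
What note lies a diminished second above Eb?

Fbb

A second above E lands on the letter F.
A diminished second spans 0 semitones, so Eb moves to pitch class 3. On the letter F that is Fbb.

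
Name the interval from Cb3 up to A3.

augmented sixth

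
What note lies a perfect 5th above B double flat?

A fifth above B lands on the letter F.
A perfect fifth spans 7 semitones, so Bbb moves to pitch class 4. On the letter F that is Fb.

Fb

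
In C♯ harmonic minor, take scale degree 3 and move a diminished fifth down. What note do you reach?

A#

Scale degree 3 of C# harmonic minor is E.
A diminished fifth (6 semitones) below E lands on the letter A, giving A#.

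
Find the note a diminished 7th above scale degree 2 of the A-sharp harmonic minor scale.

A

Scale degree 2 of A# harmonic minor is B#.
A diminished seventh (9 semitones) above B# lands on the letter A, giving A.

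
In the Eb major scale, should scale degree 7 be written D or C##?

Each scale degree takes a distinct letter name. Degree 7 of a scale on E must use the letter D.
D and C## are enharmonically the same pitch, but only D uses the letter D, so it is the correct spelling here.

D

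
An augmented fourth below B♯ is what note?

A fourth below B lands on the letter F.
An augmented fourth spans 6 semitones, so B# moves to pitch class 6. On the letter F that is F#.

F#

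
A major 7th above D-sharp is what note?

C##

D up a major seventh is C#, so the target letter is C.
From D#, a major seventh is 11 semitones up: C##.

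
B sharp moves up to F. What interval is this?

doubly diminished fifth

The letter names run B→F, a span of 4 letter steps, so the interval is some kind of fifth.
B# to F is 5 semitones. A perfect fifth is 7, so 5 makes it doubly diminished.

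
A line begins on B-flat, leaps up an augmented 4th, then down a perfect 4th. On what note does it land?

B

An augmented fourth up from Bb is E (letter E, 6 semitones up).
A perfect fourth down from E is B (letter B, 5 semitones down).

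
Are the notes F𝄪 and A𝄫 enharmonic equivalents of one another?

F## = pitch class 7 and Abb = pitch class 7 — the same pitch class, so they are enharmonic equivalents.

Yes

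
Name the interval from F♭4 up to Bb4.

augmented fourth

Counting letters F–G–A–B gives a fourth.
Fb→Bb = 6 semitones, 1 wider than the perfect fourth (5), so augmented.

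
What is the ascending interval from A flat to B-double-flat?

minor second

The letter names run A→B, a span of 1 letter step, so the interval is some kind of second.
Ab to Bbb is 1 semitone. A major second is 2, so 1 makes it minor.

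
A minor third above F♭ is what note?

Abb

A third above F lands on the letter A.
A minor third spans 3 semitones, so Fb moves to pitch class 7. On the letter A that is Abb.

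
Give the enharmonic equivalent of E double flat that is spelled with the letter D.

Plain D sits at the same pitch as Ebb, so on the letter D the same pitch needs a natural: D.

D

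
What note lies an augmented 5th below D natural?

A fifth below D lands on the letter G.
An augmented fifth spans 8 semitones, so D moves to pitch class 6. On the letter G that is Gb.

Gb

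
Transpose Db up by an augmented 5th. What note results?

A fifth above D lands on the letter A.
An augmented fifth spans 8 semitones, so Db moves to pitch class 9. On the letter A that is A.

A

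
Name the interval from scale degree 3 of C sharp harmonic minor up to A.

perfect fourth

Scale degree 3 of C# harmonic minor is E.
E up to A: letters E→A make it a fourth; 5 semitones makes it perfect.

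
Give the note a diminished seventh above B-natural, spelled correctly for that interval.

Ab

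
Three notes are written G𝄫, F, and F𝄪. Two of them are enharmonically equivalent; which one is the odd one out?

In 12-tone equal temperament, enharmonic equivalents share a pitch class. Gbb is pitch class 5; F is pitch class 5; F## is pitch class 7.
Gbb and F share pitch class 5, while F## is pitch class 7.

F##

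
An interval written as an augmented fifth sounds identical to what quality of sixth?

minor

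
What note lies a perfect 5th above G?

D

A fifth above G lands on the letter D.
A perfect fifth spans 7 semitones, so G moves to pitch class 2. On the letter D that is D.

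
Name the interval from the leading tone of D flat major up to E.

The leading tone of Db major is C.
C up to E: letters C→E make it a third; 4 semitones makes it major.

major third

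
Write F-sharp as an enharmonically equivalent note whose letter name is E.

E##

Plain E sits 2 semitones below F#, so on the letter E the same pitch needs a double sharp: E##.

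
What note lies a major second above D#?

E#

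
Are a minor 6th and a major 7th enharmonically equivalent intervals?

No

A minor sixth spans 8 semitones; a major seventh spans 11.
The spans differ, so they are not enharmonic equivalents.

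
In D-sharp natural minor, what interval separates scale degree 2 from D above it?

Scale degree 2 of D# natural minor is E#.
E# up to D: letters E→D make it a seventh; 9 semitones makes it diminished.

diminished seventh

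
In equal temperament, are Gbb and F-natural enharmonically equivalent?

Gbb = pitch class 5 and F = pitch class 5 — the same pitch class, so they are enharmonic equivalents.

Yes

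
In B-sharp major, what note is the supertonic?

Degree 2 takes the letter 1 step above B, which is C.
In major, degree 2 sits 2 semitones above the tonic. B# + 2 semitones is pitch class 2, spelled on C as C##.

C##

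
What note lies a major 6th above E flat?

E up a major sixth is C#, so the target letter is C.
From Eb, a major sixth is 9 semitones up: C.

C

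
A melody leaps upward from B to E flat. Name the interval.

Counting letters B–C–D–E gives a fourth.
B→Eb = 4 semitones, 1 narrower than the perfect fourth (5), so diminished.

diminished fourth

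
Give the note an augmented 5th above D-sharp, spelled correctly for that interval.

A fifth above D lands on the letter A.
An augmented fifth spans 8 semitones, so D# moves to pitch class 11. On the letter A that is A##.

A##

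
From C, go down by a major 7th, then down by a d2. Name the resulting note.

A major seventh down from C is Db (letter D, 11 semitones down).
A diminished second down from Db is C# (letter C, 0 semitones down).

C#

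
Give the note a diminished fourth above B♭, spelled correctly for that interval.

Ebb

B up a perfect fourth is E, so the target letter is E.
From Bb, a diminished fourth is 4 semitones up: Ebb.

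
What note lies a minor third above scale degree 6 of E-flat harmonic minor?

Scale degree 6 of Eb harmonic minor is Cb.
A minor third (3 semitones) above Cb lands on the letter E, giving Ebb.

Ebb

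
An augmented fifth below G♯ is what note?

C

A fifth below G lands on the letter C.
An augmented fifth spans 8 semitones, so G# moves to pitch class 0. On the letter C that is C.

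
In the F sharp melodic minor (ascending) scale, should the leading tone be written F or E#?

E#

Each scale degree takes a distinct letter name. Degree 7 of a scale on F must use the letter E.
E# and F are enharmonically the same pitch, but only E# uses the letter E, so it is the correct spelling here.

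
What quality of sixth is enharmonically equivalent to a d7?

A diminished seventh spans 9 semitones.
A sixth spanning 9 semitones is major (the major sixth is 9).

major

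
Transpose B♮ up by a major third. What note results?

B up a major third is D#, so the target letter is D.
From B, a major third is 4 semitones up: D#.

D#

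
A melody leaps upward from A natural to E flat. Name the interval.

Counting letters A–B–C–D–E gives a fifth.
A→Eb = 6 semitones, 1 narrower than the perfect fifth (7), so diminished.

diminished fifth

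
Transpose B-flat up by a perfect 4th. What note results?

B up a perfect fourth is E, so the target letter is E.
From Bb, a perfect fourth is 5 semitones up: Eb.

Eb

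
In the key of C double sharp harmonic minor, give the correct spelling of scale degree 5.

Degree 5 takes the letter 4 steps above C, which is G.
In harmonic minor, degree 5 sits 7 semitones above the tonic. C## + 7 semitones is pitch class 9, spelled on G as G##.

G##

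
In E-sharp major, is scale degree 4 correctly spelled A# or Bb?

A#

Each scale degree takes a distinct letter name. Degree 4 of a scale on E must use the letter A.
A# and Bb are enharmonically the same pitch, but only A# uses the letter A, so it is the correct spelling here.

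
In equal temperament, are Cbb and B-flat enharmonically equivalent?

Yes

Cbb is pitch class 10; Bb is pitch class 10.
All spellings map to pitch class 10, so they are enharmonically equivalent.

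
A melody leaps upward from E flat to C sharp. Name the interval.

augmented sixth

The letter names run E→C, a span of 5 letter steps, so the interval is some kind of sixth.
Eb to C# is 10 semitones. A major sixth is 9, so 10 makes it augmented.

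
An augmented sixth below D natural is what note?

A sixth below D lands on the letter F.
An augmented sixth spans 10 semitones, so D moves to pitch class 4. On the letter F that is Fb.

Fb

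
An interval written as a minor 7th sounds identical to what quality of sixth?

augmented

A minor seventh spans 10 semitones.
A sixth spanning 10 semitones is augmented (the major sixth is 9).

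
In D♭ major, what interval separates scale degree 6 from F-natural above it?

perfect fifth

Scale degree 6 of Db major is Bb.
Bb up to F: letters B→F make it a fifth; 7 semitones makes it perfect.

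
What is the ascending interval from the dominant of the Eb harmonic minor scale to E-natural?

The dominant of Eb harmonic minor is Bb.
Bb up to E: letters B→E make it a fourth; 6 semitones makes it augmented.

augmented fourth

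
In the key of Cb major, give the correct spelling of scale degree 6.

Ab

The Cb major scale runs Cb Db Eb Fb Gb Ab Bb.
Degree 6 is Ab.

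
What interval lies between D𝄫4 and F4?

Counting letters D–E–F gives a third.
Dbb→F = 5 semitones, 1 wider than the major third (4), so augmented.

augmented third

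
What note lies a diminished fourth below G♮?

G down a perfect fourth is D, so the target letter is D.
From G, a diminished fourth is 4 semitones down: D#.

D#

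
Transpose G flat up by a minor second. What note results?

Abb

G up a major second is A, so the target letter is A.
From Gb, a minor second is 1 semitone up: Abb.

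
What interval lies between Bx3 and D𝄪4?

minor third

The letter names run B→D, a span of 2 letter steps, so the interval is some kind of third.
B## to D## is 3 semitones. A major third is 4, so 3 makes it minor.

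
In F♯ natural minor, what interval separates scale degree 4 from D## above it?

Scale degree 4 of F# natural minor is B.
B up to D##: letters B→D make it a third; 5 semitones makes it augmented.

augmented third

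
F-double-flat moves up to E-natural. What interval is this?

The letter names run F→E, a span of 6 letter steps, so the interval is some kind of seventh.
Fbb to E is 13 semitones. A major seventh is 11, so 13 makes it doubly augmented.

doubly augmented seventh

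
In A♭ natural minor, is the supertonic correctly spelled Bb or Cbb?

Bb

Each scale degree takes a distinct letter name. Degree 2 of a scale on A must use the letter B.
Bb and Cbb are enharmonically the same pitch, but only Bb uses the letter B, so it is the correct spelling here.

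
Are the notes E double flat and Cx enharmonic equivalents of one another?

Yes

Ebb is pitch class 2; C## is pitch class 2.
All spellings map to pitch class 2, so they are enharmonically equivalent.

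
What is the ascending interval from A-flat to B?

augmented second

The letter names run A→B, a span of 1 letter step, so the interval is some kind of second.
Ab to B is 3 semitones. A major second is 2, so 3 makes it augmented.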